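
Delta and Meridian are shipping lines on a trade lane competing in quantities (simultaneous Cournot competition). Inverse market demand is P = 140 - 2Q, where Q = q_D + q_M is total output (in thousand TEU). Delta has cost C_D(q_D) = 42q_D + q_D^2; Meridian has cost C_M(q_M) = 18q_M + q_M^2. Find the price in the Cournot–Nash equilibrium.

85

Delta's profit: π_D = (140 - 2Q)q_D - (42q_D + q_D²). Setting ∂π_D/∂q_D = 0: 98 - 6q_D - 2(q_M) = 0.
Meridian's first-order condition: 122 - 6q_M - 2(q_D) = 0.
So q_D = (98 - 2q_M)/6 and q_M = (122 - 2q_D)/6.
Substituting one into the other gives q_D = 43/4 and q_M = 67/4.
Total output Q = 55/2, so price P = 140 - 2·(55/2) = 85.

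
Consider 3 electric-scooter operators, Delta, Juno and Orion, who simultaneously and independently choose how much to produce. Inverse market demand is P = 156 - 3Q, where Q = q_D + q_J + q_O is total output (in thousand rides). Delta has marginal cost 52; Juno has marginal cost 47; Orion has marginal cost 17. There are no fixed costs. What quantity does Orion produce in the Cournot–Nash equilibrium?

Delta's profit: π_D = (156 - 3Q)q_D - (52q_D). Setting ∂π_D/∂q_D = 0: 104 - 6q_D - 3(q_J + q_O) = 0.
Juno's profit: π_J = (156 - 3Q)q_J - (47q_J). Setting ∂π_J/∂q_J = 0: 109 - 6q_J - 3(q_D + q_O) = 0.
Orion's first-order condition: 139 - 6q_O - 3(q_D + q_J) = 0.
Adding the 3 conditions: 352 − 6Q − 6Q = 0, i.e. Q = 88/3.
Back-substituting: q_D = (104 − 88)/3 = 16/3, q_J = (109 − 88)/3 = 7, q_O = (139 − 88)/3 = 17.

17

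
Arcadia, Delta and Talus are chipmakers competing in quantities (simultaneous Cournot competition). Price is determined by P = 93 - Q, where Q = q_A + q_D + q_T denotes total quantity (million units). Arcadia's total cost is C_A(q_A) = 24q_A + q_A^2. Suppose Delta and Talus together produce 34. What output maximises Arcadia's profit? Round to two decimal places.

8.75

With rivals' combined output fixed at 34, Arcadia's profit is π_A = (93 - 34 - q_A)q_A - (24q_A + q_A²) = (59 - q_A)q_A - (24q_A + q_A²).
∂π_A/∂q_A = 35 - 4q_A = 0, so q_A = 35/4.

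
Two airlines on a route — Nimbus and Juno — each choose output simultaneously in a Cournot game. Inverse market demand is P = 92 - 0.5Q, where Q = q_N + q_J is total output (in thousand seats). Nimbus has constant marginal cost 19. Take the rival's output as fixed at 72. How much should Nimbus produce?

With the rival's output fixed at 72, Nimbus's profit is π_N = (92 - (1/2)·72 - (1/2)q_N)q_N - (19q_N) = (56 - (1/2)q_N)q_N - (19q_N).
∂π_N/∂q_N = 37 - q_N = 0, so q_N = 37.

37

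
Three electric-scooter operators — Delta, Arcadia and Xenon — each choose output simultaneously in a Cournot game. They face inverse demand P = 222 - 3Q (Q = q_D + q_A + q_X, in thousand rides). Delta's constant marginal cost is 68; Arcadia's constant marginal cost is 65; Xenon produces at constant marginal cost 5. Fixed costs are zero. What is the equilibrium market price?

90

Delta's profit: π_D = (222 - 3Q)q_D - (68q_D). Setting ∂π_D/∂q_D = 0: 154 - 6q_D - 3(q_A + q_X) = 0.
Arcadia's profit: π_A = (222 - 3Q)q_A - (65q_A). Setting ∂π_A/∂q_A = 0: 157 - 6q_A - 3(q_D + q_X) = 0.
Xenon's first-order condition: 217 - 6q_X - 3(q_D + q_A) = 0.
Summing all 3 equations gives 528 − 12Q = 0, hence Q = 44.
Back-substituting: q_D = (154 − 132)/3 = 22/3, q_A = (157 − 132)/3 = 25/3, q_X = (217 − 132)/3 = 85/3.
Total output Q = 44, so price P = 222 - 3·44 = 90.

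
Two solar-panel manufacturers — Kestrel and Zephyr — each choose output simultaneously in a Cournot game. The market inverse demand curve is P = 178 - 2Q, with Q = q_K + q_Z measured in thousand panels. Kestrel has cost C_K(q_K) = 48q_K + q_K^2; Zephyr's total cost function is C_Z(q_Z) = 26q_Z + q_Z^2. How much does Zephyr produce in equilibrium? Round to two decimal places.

20.38

Kestrel's profit: π_K = (178 - 2Q)q_K - (48q_K + q_K²). Setting ∂π_K/∂q_K = 0: 130 - 6q_K - 2(q_Z) = 0.
Zephyr's profit: π_Z = (178 - 2Q)q_Z - (26q_Z + q_Z²). Setting ∂π_Z/∂q_Z = 0: 152 - 6q_Z - 2(q_K) = 0.
Rearranging gives the reaction functions q_K = (130 - 2q_Z)/6 and q_Z = (152 - 2q_K)/6.
Solving the pair: q_K = 119/8, q_Z = 163/8.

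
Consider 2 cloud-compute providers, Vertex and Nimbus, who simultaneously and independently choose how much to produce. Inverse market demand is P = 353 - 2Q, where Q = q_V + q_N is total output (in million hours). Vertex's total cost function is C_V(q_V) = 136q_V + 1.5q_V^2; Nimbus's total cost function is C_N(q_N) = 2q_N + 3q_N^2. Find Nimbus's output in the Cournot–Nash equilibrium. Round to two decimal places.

30.65

Vertex's profit: π_V = (353 - 2Q)q_V - (136q_V + (3/2)q_V²). Setting ∂π_V/∂q_V = 0: 217 - 7q_V - 2(q_N) = 0.
Nimbus's profit: π_N = (353 - 2Q)q_N - (2q_N + 3q_N²). Setting ∂π_N/∂q_N = 0: 351 - 10q_N - 2(q_V) = 0.
Best responses: q_V = (217 - 2q_N)/7, q_N = (351 - 2q_V)/10.
Solving the pair: q_V = 734/33, q_N = 30.6515.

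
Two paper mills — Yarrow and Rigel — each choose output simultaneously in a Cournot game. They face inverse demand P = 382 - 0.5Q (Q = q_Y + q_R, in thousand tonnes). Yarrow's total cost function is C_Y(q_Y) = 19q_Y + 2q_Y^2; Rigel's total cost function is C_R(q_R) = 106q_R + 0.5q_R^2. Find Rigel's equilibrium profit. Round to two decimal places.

15110.08

Yarrow's profit: π_Y = (382 - 0.5Q)q_Y - (19q_Y + 2q_Y²). Setting ∂π_Y/∂q_Y = 0: 363 - 5q_Y - (1/2)(q_R) = 0.
Rigel's profit: π_R = (382 - 0.5Q)q_R - (106q_R + (1/2)q_R²). Setting ∂π_R/∂q_R = 0: 276 - 2q_R - (1/2)(q_Y) = 0.
Rearranging gives the reaction functions q_Y = (363 - (1/2)q_R)/5 and q_R = (276 - (1/2)q_Y)/2.
Solving the pair: q_Y = 784/13, q_R = 1598/13.
Price P = 382 - (1/2)·183.2308 = 290.3846.
Rigel's profit: 290.3846·(1598/13) - 106·(1598/13) - (1/2)(1598/13)² = 15110.0828.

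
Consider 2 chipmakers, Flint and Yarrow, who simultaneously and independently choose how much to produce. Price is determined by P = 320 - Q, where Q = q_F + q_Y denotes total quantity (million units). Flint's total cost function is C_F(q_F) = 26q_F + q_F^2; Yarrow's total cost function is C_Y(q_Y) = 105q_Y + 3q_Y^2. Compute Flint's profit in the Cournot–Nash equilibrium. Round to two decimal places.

9504.20

Flint's profit: π_F = (320 - Q)q_F - (26q_F + q_F²). Setting ∂π_F/∂q_F = 0: 294 - 4q_F - (q_Y) = 0.
Yarrow's first-order condition: 215 - 8q_Y - (q_F) = 0.
So q_F = (294 - q_Y)/4 and q_Y = (215 - q_F)/8.
Substituting one into the other gives q_F = 68.9355 and q_Y = 566/31.
Price P = 320 - 87.1935 = 232.8065.
Flint's profit: 232.8065·68.9355 - 26·68.9355 - 68.9355² = 9504.2019.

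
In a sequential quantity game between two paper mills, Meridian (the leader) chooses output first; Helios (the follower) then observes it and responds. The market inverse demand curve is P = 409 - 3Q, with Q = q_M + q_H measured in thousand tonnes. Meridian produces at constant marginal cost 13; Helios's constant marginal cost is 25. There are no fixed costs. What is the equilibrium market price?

Solve by backward induction. Given q_M, the follower Helios maximises π_H = (409 - 3q_M - 3q_H)q_H - 25q_H.
∂π_H/∂q_H = 384 - 3q_M - 6q_H = 0 gives the reaction function q_H = (384 - 3q_M)/6.
The leader anticipates this reaction. Substituting into P = 409 - 3Q gives P = 217 - (3/2)q_M, so π_M = (217 - (3/2)q_M)q_M - 13q_M.
Leader FOC: 204 - 3q_M = 0, so q_M = 68.
Then q_H = (384 - 3·68)/6 = 30.
Total output Q = 98, so price P = 409 - 3·98 = 115.

115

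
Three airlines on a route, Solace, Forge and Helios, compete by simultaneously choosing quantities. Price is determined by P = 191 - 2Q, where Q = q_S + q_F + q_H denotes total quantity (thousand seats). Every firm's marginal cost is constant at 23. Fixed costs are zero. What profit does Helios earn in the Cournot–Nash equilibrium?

A representative firm's profit is π_i = q_i(191 - 2Q) - 23q_i.
Setting ∂π_i/∂q_i = 0 with rivals' quantities fixed: 168 - 4q_i - 2·Σ_{j≠i} q_j = 0.
By symmetry each firm produces the same amount; substituting Σ_{j≠i} q_j = 2q_i yields q_i = 168/8 = 21.
Price P = 191 - 2·63 = 65.
Helios's profit: (65 - 23)·21 = 882.

882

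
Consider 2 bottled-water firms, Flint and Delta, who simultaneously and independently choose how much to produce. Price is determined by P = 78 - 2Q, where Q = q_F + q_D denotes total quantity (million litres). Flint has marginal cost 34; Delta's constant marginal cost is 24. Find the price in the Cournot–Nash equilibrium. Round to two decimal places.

45.33

Flint's profit: π_F = (78 - 2Q)q_F - (34q_F). Setting ∂π_F/∂q_F = 0: 44 - 4q_F - 2(q_D) = 0.
Delta's profit: π_D = (78 - 2Q)q_D - (24q_D). Setting ∂π_D/∂q_D = 0: 54 - 4q_D - 2(q_F) = 0.
So q_F = (44 - 2q_D)/4 and q_D = (54 - 2q_F)/4.
Solving the pair: q_F = 17/3, q_D = 32/3.
Total output Q = 49/3, so price P = 78 - 2·(49/3) = 136/3.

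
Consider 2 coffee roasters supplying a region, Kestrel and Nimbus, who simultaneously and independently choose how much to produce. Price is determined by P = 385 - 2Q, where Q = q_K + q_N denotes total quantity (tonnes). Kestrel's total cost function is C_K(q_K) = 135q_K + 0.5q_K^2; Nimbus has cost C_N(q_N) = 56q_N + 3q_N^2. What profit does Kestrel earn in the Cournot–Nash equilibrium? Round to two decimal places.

Kestrel's profit: π_K = (385 - 2Q)q_K - (135q_K + (1/2)q_K²). Setting ∂π_K/∂q_K = 0: 250 - 5q_K - 2(q_N) = 0.
Nimbus's profit: π_N = (385 - 2Q)q_N - (56q_N + 3q_N²). Setting ∂π_N/∂q_N = 0: 329 - 10q_N - 2(q_K) = 0.
Best responses: q_K = (250 - 2q_N)/5, q_N = (329 - 2q_K)/10.
Solving the pair: q_K = 921/23, q_N = 1145/46.
Price P = 385 - 2·64.9348 = 255.1304.
Kestrel's profit: 255.1304·(921/23) - 135·(921/23) - (1/2)(921/23)² = 4008.7004.

4008.70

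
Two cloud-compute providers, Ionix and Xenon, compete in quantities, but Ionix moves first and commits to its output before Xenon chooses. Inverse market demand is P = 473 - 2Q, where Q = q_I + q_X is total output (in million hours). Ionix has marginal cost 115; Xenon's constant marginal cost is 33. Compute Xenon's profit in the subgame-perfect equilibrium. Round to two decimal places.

The follower Xenon best-responds to any q_I: π_X = (473 - 2Q)q_X - 33q_X.
Setting the follower's marginal profit to zero, 440 - 2q_I - 4q_X = 0, i.e. q_X = (440 - 2q_I)/4.
The leader anticipates this reaction. Substituting into P = 473 - 2Q gives P = 253 - q_I, so π_I = (253 - q_I)q_I - 115q_I.
The leader's first-order condition 138 - 2q_I = 0 yields q_I = 69.
Then q_X = (440 - 2·69)/4 = 151/2.
Price P = 473 - 2·(289/2) = 184.
Xenon's profit: (184 - 33)·(151/2) = 11400.5000.

11400.50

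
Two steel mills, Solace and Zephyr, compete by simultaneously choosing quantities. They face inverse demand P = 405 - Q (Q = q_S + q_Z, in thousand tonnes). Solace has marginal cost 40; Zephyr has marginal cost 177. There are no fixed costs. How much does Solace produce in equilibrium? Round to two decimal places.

Solace's profit: π_S = (405 - Q)q_S - (40q_S). Setting ∂π_S/∂q_S = 0: 365 - 2q_S - (q_Z) = 0.
Zephyr's profit: π_Z = (405 - Q)q_Z - (177q_Z). Setting ∂π_Z/∂q_Z = 0: 228 - 2q_Z - (q_S) = 0.
Best responses: q_S = (365 - q_Z)/2, q_Z = (228 - q_S)/2.
Solving the pair: q_S = 502/3, q_Z = 91/3.

167.33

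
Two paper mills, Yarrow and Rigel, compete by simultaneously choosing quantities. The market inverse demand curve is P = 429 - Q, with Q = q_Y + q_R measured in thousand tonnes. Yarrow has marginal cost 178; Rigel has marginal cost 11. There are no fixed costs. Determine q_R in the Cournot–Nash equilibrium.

195

Yarrow's profit: π_Y = (429 - Q)q_Y - (178q_Y). Setting ∂π_Y/∂q_Y = 0: 251 - 2q_Y - (q_R) = 0.
Rigel's first-order condition: 418 - 2q_R - (q_Y) = 0.
Best responses: q_Y = (251 - q_R)/2, q_R = (418 - q_Y)/2.
Substituting one into the other gives q_Y = 28 and q_R = 195.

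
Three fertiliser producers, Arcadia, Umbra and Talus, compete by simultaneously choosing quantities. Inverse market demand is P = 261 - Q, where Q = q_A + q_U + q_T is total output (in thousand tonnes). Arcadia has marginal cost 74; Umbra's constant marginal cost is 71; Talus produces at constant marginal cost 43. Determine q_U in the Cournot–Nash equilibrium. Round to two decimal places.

41.25

Arcadia's profit: π_A = (261 - Q)q_A - (74q_A). Setting ∂π_A/∂q_A = 0: 187 - 2q_A - (q_U + q_T) = 0.
Umbra's profit: π_U = (261 - Q)q_U - (71q_U). Setting ∂π_U/∂q_U = 0: 190 - 2q_U - (q_A + q_T) = 0.
Talus's first-order condition: 218 - 2q_T - (q_A + q_U) = 0.
Summing all 3 equations gives 595 − 4Q = 0, hence Q = 595/4.
Back-substituting: q_A = (187 − 595/4) = 153/4, q_U = (190 − 595/4) = 165/4, q_T = (218 − 595/4) = 277/4.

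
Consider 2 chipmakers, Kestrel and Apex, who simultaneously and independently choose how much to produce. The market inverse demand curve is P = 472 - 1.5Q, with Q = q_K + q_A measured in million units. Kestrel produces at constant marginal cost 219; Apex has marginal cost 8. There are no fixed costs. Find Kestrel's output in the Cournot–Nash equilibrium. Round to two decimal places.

9.33

Kestrel's profit: π_K = (472 - 1.5Q)q_K - (219q_K). Setting ∂π_K/∂q_K = 0: 253 - 3q_K - (3/2)(q_A) = 0.
Apex's profit: π_A = (472 - 1.5Q)q_A - (8q_A). Setting ∂π_A/∂q_A = 0: 464 - 3q_A - (3/2)(q_K) = 0.
So q_K = (253 - (3/2)q_A)/3 and q_A = (464 - (3/2)q_K)/3.
Solving the pair: q_K = 28/3, q_A = 150.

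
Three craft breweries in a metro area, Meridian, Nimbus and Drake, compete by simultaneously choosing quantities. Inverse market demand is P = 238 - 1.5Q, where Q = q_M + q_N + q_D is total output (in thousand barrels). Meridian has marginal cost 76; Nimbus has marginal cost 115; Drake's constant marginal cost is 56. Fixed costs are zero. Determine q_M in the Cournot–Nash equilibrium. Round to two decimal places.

Meridian's profit: π_M = (238 - 1.5Q)q_M - (76q_M). Setting ∂π_M/∂q_M = 0: 162 - 3q_M - (3/2)(q_N + q_D) = 0.
Nimbus's profit: π_N = (238 - 1.5Q)q_N - (115q_N). Setting ∂π_N/∂q_N = 0: 123 - 3q_N - (3/2)(q_M + q_D) = 0.
Drake's profit: π_D = (238 - 1.5Q)q_D - (56q_D). Setting ∂π_D/∂q_D = 0: 182 - 3q_D - (3/2)(q_M + q_N) = 0.
Adding the 3 conditions: 467 − 3Q − 3Q = 0, i.e. Q = 467/6.
Back-substituting: q_M = (162 − 467/4)/(3/2) = 181/6, q_N = (123 − 467/4)/(3/2) = 25/6, q_D = (182 − 467/4)/(3/2) = 87/2.

30.17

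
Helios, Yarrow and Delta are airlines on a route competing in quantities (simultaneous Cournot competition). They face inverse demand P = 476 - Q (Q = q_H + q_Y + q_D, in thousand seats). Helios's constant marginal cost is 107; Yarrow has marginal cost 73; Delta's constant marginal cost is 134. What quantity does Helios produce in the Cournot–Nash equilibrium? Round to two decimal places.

90.50

Helios's profit: π_H = (476 - Q)q_H - (107q_H). Setting ∂π_H/∂q_H = 0: 369 - 2q_H - (q_Y + q_D) = 0.
Yarrow's profit: π_Y = (476 - Q)q_Y - (73q_Y). Setting ∂π_Y/∂q_Y = 0: 403 - 2q_Y - (q_H + q_D) = 0.
Delta's first-order condition: 342 - 2q_D - (q_H + q_Y) = 0.
Summing all 3 equations gives 1114 − 4Q = 0, hence Q = 557/2.
Back-substituting: q_H = (369 − 557/2) = 181/2, q_Y = (403 − 557/2) = 249/2, q_D = (342 − 557/2) = 127/2.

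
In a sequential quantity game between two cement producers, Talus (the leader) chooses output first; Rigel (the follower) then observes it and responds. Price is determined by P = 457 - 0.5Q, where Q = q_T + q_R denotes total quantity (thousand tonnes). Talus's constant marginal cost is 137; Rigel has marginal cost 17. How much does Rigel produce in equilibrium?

340

Solve by backward induction. Given q_T, the follower Rigel maximises π_R = (457 - (1/2)q_T - (1/2)q_R)q_R - 17q_R.
∂π_R/∂q_R = 440 - (1/2)q_T - q_R = 0 gives the reaction function q_R = (440 - (1/2)q_T).
Talus substitutes q_R(q_T) into its own profit: π_T = q_T(457 - (1/2)q_T - (440 - (1/2)q_T)/2) - 137q_T = (237 - (1/4)q_T)q_T - 137q_T.
The leader's first-order condition 100 - (1/2)q_T = 0 yields q_T = 200.
Then q_R = (440 - (1/2)·200) = 340.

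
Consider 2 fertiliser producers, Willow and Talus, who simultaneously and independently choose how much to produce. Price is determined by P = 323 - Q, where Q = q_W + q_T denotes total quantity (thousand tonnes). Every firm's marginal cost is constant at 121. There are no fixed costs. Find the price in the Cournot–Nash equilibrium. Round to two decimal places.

Each firm earns π_i = (323 - Q)q_i - 121q_i.
Setting ∂π_i/∂q_i = 0 with rivals' quantities fixed: 202 - 2q_i - q_j = 0.
By symmetry each firm produces the same amount; substituting q_j = q_i yields q_i = 202/3.
Total output Q = 404/3, so price P = 323 - 404/3 = 565/3.

188.33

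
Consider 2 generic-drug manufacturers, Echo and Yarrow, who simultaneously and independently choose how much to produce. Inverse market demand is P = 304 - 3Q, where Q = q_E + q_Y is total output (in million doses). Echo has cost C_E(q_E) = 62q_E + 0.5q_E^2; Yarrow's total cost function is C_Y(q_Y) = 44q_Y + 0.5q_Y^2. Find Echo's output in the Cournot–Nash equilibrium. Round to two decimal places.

22.85

Echo's profit: π_E = (304 - 3Q)q_E - (62q_E + (1/2)q_E²). Setting ∂π_E/∂q_E = 0: 242 - 7q_E - 3(q_Y) = 0.
Yarrow's profit: π_Y = (304 - 3Q)q_Y - (44q_Y + (1/2)q_Y²). Setting ∂π_Y/∂q_Y = 0: 260 - 7q_Y - 3(q_E) = 0.
So q_E = (242 - 3q_Y)/7 and q_Y = (260 - 3q_E)/7.
Substituting one into the other gives q_E = 457/20 and q_Y = 547/20.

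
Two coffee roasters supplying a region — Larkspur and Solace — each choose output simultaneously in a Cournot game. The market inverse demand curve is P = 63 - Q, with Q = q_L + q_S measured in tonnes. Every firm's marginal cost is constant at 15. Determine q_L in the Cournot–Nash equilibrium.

Each firm earns π_i = (63 - Q)q_i - 15q_i.
First-order condition (treating rivals' output as given): 48 - 2q_i - q_j = 0.
By symmetry each firm produces the same amount; substituting q_j = q_i yields q_i = 48/3 = 16.

16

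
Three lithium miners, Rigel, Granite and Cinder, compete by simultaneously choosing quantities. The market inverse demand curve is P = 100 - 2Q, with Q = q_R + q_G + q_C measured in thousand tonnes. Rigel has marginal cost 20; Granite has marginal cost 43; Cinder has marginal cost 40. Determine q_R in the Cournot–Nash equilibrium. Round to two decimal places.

15.38

Rigel's profit: π_R = (100 - 2Q)q_R - (20q_R). Setting ∂π_R/∂q_R = 0: 80 - 4q_R - 2(q_G + q_C) = 0.
Granite's first-order condition: 57 - 4q_G - 2(q_R + q_C) = 0.
Cinder's profit: π_C = (100 - 2Q)q_C - (40q_C). Setting ∂π_C/∂q_C = 0: 60 - 4q_C - 2(q_R + q_G) = 0.
Adding the 3 conditions: 197 − 4Q − 4Q = 0, i.e. Q = 197/8.
Back-substituting: q_R = (80 − 197/4)/2 = 123/8, q_G = (57 − 197/4)/2 = 31/8, q_C = (60 − 197/4)/2 = 43/8.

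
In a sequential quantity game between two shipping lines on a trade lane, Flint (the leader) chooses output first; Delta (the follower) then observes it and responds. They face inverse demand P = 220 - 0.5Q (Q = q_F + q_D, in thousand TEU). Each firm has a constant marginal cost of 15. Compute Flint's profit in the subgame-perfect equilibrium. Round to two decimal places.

The follower Delta best-responds to any q_F: π_D = (220 - 0.5Q)q_D - 15q_D.
∂π_D/∂q_D = 205 - (1/2)q_F - q_D = 0 gives the reaction function q_D = (205 - (1/2)q_F).
The leader anticipates this reaction. Substituting into P = 220 - 0.5Q gives P = 235/2 - (1/4)q_F, so π_F = (235/2 - (1/4)q_F)q_F - 15q_F.
Maximising: ∂π_F/∂q_F = 205/2 - (1/2)q_F = 0, giving q_F = 205.
Then q_D = (205 - (1/2)·205) = 205/2.
Price P = 220 - (1/2)·(615/2) = 265/4.
Flint's profit: (265/4 - 15)·205 = 10506.2500.

10506.25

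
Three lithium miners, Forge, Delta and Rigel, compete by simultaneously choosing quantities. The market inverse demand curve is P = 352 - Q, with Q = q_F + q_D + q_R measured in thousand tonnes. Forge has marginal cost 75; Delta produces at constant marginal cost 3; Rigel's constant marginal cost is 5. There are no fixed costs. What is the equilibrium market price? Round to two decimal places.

108.75

Forge's profit: π_F = (352 - Q)q_F - (75q_F). Setting ∂π_F/∂q_F = 0: 277 - 2q_F - (q_D + q_R) = 0.
Delta's profit: π_D = (352 - Q)q_D - (3q_D). Setting ∂π_D/∂q_D = 0: 349 - 2q_D - (q_F + q_R) = 0.
Rigel's first-order condition: 347 - 2q_R - (q_F + q_D) = 0.
Adding the 3 first-order conditions: 973 − 4Q = 0, so Q = 973/4.
Back-substituting: q_F = (277 − 973/4) = 135/4, q_D = (349 − 973/4) = 423/4, q_R = (347 − 973/4) = 415/4.
Total output Q = 973/4, so price P = 352 - 973/4 = 435/4.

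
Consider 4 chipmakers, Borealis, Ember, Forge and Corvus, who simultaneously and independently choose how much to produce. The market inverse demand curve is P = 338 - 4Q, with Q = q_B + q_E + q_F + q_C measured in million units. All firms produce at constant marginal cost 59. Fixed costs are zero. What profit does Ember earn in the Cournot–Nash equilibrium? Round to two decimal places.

A representative firm's profit is π_i = q_i(338 - 4Q) - 59q_i.
Setting ∂π_i/∂q_i = 0 with rivals' quantities fixed: 279 - 8q_i - 4·Σ_{j≠i} q_j = 0.
By symmetry each firm produces the same amount; substituting Σ_{j≠i} q_j = 3q_i yields q_i = 279/20.
Price P = 338 - 4·(279/5) = 574/5.
Ember's profit: (574/5 - 59)·(279/20) = 778.4100.

778.41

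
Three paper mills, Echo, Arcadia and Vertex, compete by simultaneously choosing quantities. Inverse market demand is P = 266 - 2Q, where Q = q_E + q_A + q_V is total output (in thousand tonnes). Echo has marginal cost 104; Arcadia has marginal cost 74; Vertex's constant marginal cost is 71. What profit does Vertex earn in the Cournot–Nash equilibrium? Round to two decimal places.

1667.53

Echo's profit: π_E = (266 - 2Q)q_E - (104q_E). Setting ∂π_E/∂q_E = 0: 162 - 4q_E - 2(q_A + q_V) = 0.
Arcadia's first-order condition: 192 - 4q_A - 2(q_E + q_V) = 0.
Vertex's profit: π_V = (266 - 2Q)q_V - (71q_V). Setting ∂π_V/∂q_V = 0: 195 - 4q_V - 2(q_E + q_A) = 0.
Summing all 3 equations gives 549 − 8Q = 0, hence Q = 549/8.
Back-substituting: q_E = (162 − 549/4)/2 = 99/8, q_A = (192 − 549/4)/2 = 219/8, q_V = (195 − 549/4)/2 = 231/8.
Price P = 266 - 2·(549/8) = 515/4.
Vertex's profit: (515/4 - 71)·(231/8) = 1667.5313.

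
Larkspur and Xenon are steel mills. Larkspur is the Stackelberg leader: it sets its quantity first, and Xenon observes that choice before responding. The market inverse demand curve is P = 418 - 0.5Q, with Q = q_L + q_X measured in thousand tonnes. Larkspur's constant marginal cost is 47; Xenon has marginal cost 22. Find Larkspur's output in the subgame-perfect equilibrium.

346

The follower Xenon best-responds to any q_L: π_X = (418 - 0.5Q)q_X - 22q_X.
∂π_X/∂q_X = 396 - (1/2)q_L - q_X = 0 gives the reaction function q_X = (396 - (1/2)q_L).
The leader anticipates this reaction. Substituting into P = 418 - 0.5Q gives P = 220 - (1/4)q_L, so π_L = (220 - (1/4)q_L)q_L - 47q_L.
The leader's first-order condition 173 - (1/2)q_L = 0 yields q_L = 346.
Then q_X = (396 - (1/2)·346) = 223.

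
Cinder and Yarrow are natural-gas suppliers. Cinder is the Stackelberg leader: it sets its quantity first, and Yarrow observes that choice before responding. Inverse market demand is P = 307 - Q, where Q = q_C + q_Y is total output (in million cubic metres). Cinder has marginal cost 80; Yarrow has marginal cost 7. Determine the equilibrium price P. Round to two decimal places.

Solve by backward induction. Given q_C, the follower Yarrow maximises π_Y = (307 - q_C - q_Y)q_Y - 7q_Y.
Setting the follower's marginal profit to zero, 300 - q_C - 2q_Y = 0, i.e. q_Y = (300 - q_C)/2.
The leader anticipates this reaction. Substituting into P = 307 - Q gives P = 157 - (1/2)q_C, so π_C = (157 - (1/2)q_C)q_C - 80q_C.
The leader's first-order condition 77 - q_C = 0 yields q_C = 77.
Then q_Y = (300 - 77)/2 = 223/2.
Total output Q = 377/2, so price P = 307 - 377/2 = 237/2.

118.50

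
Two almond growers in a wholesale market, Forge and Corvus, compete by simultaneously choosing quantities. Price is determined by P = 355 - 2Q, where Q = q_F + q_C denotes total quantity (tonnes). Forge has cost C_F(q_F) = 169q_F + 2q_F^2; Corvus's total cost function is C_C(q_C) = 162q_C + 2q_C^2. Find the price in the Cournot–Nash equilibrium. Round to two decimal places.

279.20

Forge's profit: π_F = (355 - 2Q)q_F - (169q_F + 2q_F²). Setting ∂π_F/∂q_F = 0: 186 - 8q_F - 2(q_C) = 0.
Corvus's first-order condition: 193 - 8q_C - 2(q_F) = 0.
Rearranging gives the reaction functions q_F = (186 - 2q_C)/8 and q_C = (193 - 2q_F)/8.
Solving the pair: q_F = 551/30, q_C = 293/15.
Total output Q = 379/10, so price P = 355 - 2·(379/10) = 1396/5.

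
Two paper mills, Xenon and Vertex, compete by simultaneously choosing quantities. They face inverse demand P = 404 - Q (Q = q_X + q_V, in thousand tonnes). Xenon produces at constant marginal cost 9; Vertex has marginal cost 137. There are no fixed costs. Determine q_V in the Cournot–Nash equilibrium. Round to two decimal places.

46.33

Xenon's profit: π_X = (404 - Q)q_X - (9q_X). Setting ∂π_X/∂q_X = 0: 395 - 2q_X - (q_V) = 0.
Vertex's profit: π_V = (404 - Q)q_V - (137q_V). Setting ∂π_V/∂q_V = 0: 267 - 2q_V - (q_X) = 0.
So q_X = (395 - q_V)/2 and q_V = (267 - q_X)/2.
Substituting one into the other gives q_X = 523/3 and q_V = 139/3.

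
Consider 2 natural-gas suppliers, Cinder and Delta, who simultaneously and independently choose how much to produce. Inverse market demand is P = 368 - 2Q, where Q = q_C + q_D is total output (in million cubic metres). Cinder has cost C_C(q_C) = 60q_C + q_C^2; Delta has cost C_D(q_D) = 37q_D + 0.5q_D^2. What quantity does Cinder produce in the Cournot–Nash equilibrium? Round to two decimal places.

Cinder's profit: π_C = (368 - 2Q)q_C - (60q_C + q_C²). Setting ∂π_C/∂q_C = 0: 308 - 6q_C - 2(q_D) = 0.
Delta's first-order condition: 331 - 5q_D - 2(q_C) = 0.
So q_C = (308 - 2q_D)/6 and q_D = (331 - 2q_C)/5.
Substituting one into the other gives q_C = 439/13 and q_D = 685/13.

33.77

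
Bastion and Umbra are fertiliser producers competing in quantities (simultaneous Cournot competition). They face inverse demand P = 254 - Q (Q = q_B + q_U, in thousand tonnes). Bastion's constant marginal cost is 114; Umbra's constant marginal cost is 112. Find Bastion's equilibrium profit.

Bastion's profit: π_B = (254 - Q)q_B - (114q_B). Setting ∂π_B/∂q_B = 0: 140 - 2q_B - (q_U) = 0.
Umbra's profit: π_U = (254 - Q)q_U - (112q_U). Setting ∂π_U/∂q_U = 0: 142 - 2q_U - (q_B) = 0.
Rearranging gives the reaction functions q_B = (140 - q_U)/2 and q_U = (142 - q_B)/2.
Solving the pair: q_B = 46, q_U = 48.
Price P = 254 - 94 = 160.
Bastion's profit: (160 - 114)·46 = 2116.

2116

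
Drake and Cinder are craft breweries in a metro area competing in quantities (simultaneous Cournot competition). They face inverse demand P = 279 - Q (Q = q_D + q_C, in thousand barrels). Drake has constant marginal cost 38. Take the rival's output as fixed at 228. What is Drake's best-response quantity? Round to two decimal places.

6.50

With the rival's output fixed at 228, Drake's profit is π_D = (279 - 228 - q_D)q_D - (38q_D) = (51 - q_D)q_D - (38q_D).
∂π_D/∂q_D = 13 - 2q_D = 0, so q_D = 13/2.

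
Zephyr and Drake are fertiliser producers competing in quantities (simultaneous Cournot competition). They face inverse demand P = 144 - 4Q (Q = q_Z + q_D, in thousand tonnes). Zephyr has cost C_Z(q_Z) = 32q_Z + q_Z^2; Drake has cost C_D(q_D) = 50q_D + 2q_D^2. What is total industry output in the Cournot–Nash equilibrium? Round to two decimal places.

Zephyr's profit: π_Z = (144 - 4Q)q_Z - (32q_Z + q_Z²). Setting ∂π_Z/∂q_Z = 0: 112 - 10q_Z - 4(q_D) = 0.
Drake's profit: π_D = (144 - 4Q)q_D - (50q_D + 2q_D²). Setting ∂π_D/∂q_D = 0: 94 - 12q_D - 4(q_Z) = 0.
Rearranging gives the reaction functions q_Z = (112 - 4q_D)/10 and q_D = (94 - 4q_Z)/12.
Substituting one into the other gives q_Z = 121/13 and q_D = 123/26.
Total output Q = 121/13 + 123/26 = 365/26.

14.04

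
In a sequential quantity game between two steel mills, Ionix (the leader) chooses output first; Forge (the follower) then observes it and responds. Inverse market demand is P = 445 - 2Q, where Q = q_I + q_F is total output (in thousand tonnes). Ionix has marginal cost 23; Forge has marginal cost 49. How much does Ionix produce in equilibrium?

112

The follower Forge best-responds to any q_I: π_F = (445 - 2Q)q_F - 49q_F.
∂π_F/∂q_F = 396 - 2q_I - 4q_F = 0 gives the reaction function q_F = (396 - 2q_I)/4.
The leader anticipates this reaction. Substituting into P = 445 - 2Q gives P = 247 - q_I, so π_I = (247 - q_I)q_I - 23q_I.
The leader's first-order condition 224 - 2q_I = 0 yields q_I = 112.
Then q_F = (396 - 2·112)/4 = 43.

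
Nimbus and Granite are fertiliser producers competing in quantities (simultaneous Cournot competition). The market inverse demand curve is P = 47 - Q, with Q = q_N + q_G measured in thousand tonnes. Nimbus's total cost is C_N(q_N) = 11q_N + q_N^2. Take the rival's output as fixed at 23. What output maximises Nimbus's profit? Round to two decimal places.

3.25

With the rival's output fixed at 23, Nimbus's profit is π_N = (47 - 23 - q_N)q_N - (11q_N + q_N²) = (24 - q_N)q_N - (11q_N + q_N²).
∂π_N/∂q_N = 13 - 4q_N = 0, so q_N = 13/4.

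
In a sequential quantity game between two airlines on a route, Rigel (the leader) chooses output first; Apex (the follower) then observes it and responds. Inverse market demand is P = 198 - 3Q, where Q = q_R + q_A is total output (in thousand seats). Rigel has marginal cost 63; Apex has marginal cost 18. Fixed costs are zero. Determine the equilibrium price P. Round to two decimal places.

85.50

Solve by backward induction. Given q_R, the follower Apex maximises π_A = (198 - 3q_R - 3q_A)q_A - 18q_A.
∂π_A/∂q_A = 180 - 3q_R - 6q_A = 0 gives the reaction function q_A = (180 - 3q_R)/6.
The leader anticipates this reaction. Substituting into P = 198 - 3Q gives P = 108 - (3/2)q_R, so π_R = (108 - (3/2)q_R)q_R - 63q_R.
Maximising: ∂π_R/∂q_R = 45 - 3q_R = 0, giving q_R = 15.
Then q_A = (180 - 3·15)/6 = 45/2.
Total output Q = 75/2, so price P = 198 - 3·(75/2) = 171/2.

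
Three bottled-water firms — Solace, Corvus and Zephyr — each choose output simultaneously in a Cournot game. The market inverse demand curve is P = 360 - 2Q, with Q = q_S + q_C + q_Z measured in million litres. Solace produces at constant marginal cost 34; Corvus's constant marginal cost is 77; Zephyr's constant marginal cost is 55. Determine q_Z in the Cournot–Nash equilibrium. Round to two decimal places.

Solace's profit: π_S = (360 - 2Q)q_S - (34q_S). Setting ∂π_S/∂q_S = 0: 326 - 4q_S - 2(q_C + q_Z) = 0.
Corvus's first-order condition: 283 - 4q_C - 2(q_S + q_Z) = 0.
Zephyr's first-order condition: 305 - 4q_Z - 2(q_S + q_C) = 0.
Adding the 3 first-order conditions: 914 − 8Q = 0, so Q = 457/4.
Back-substituting: q_S = (326 − 457/2)/2 = 195/4, q_C = (283 − 457/2)/2 = 109/4, q_Z = (305 − 457/2)/2 = 153/4.

38.25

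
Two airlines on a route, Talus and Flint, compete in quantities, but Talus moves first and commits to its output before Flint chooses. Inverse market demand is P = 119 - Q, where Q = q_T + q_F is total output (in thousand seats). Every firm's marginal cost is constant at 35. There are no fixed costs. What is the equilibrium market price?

Solve by backward induction. Given q_T, the follower Flint maximises π_F = (119 - q_T - q_F)q_F - 35q_F.
Follower FOC: 84 - q_T - 2q_F = 0, so q_F(q_T) = (84 - q_T)/2.
Talus substitutes q_F(q_T) into its own profit: π_T = q_T(119 - q_T - (84 - q_T)/2) - 35q_T = (77 - (1/2)q_T)q_T - 35q_T.
The leader's first-order condition 42 - q_T = 0 yields q_T = 42.
Then q_F = (84 - 42)/2 = 21.
Total output Q = 63, so price P = 119 - 63 = 56.

56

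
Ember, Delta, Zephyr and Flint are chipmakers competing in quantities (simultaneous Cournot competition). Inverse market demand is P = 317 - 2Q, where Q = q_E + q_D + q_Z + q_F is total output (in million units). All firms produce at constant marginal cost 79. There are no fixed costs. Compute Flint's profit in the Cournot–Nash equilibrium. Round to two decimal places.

1132.88

A representative firm's profit is π_i = q_i(317 - 2Q) - 79q_i.
Setting ∂π_i/∂q_i = 0 with rivals' quantities fixed: 238 - 4q_i - 2·Σ_{j≠i} q_j = 0.
With identical firms every q_j equals q_i, so Σ_{j≠i} q_j = 3q_i and 238 = 10q_i, giving q_i = 119/5.
Price P = 317 - 2·(476/5) = 633/5.
Flint's profit: (633/5 - 79)·(119/5) = 1132.8800.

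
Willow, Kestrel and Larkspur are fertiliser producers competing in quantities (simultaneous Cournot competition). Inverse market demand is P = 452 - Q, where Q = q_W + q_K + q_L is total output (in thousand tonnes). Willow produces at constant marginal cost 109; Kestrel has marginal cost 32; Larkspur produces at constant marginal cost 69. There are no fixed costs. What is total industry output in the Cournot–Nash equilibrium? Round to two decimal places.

Willow's profit: π_W = (452 - Q)q_W - (109q_W). Setting ∂π_W/∂q_W = 0: 343 - 2q_W - (q_K + q_L) = 0.
Kestrel's first-order condition: 420 - 2q_K - (q_W + q_L) = 0.
Larkspur's profit: π_L = (452 - Q)q_L - (69q_L). Setting ∂π_L/∂q_L = 0: 383 - 2q_L - (q_W + q_K) = 0.
Summing all 3 equations gives 1146 − 4Q = 0, hence Q = 573/2.
Back-substituting: q_W = (343 − 573/2) = 113/2, q_K = (420 − 573/2) = 267/2, q_L = (383 − 573/2) = 193/2.
Total output Q = 113/2 + 267/2 + 193/2 = 573/2.

286.50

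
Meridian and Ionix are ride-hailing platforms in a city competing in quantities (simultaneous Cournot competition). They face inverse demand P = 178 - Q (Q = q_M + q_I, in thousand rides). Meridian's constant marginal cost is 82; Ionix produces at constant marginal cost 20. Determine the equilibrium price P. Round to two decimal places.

Meridian's profit: π_M = (178 - Q)q_M - (82q_M). Setting ∂π_M/∂q_M = 0: 96 - 2q_M - (q_I) = 0.
Ionix's profit: π_I = (178 - Q)q_I - (20q_I). Setting ∂π_I/∂q_I = 0: 158 - 2q_I - (q_M) = 0.
So q_M = (96 - q_I)/2 and q_I = (158 - q_M)/2.
Solving the pair: q_M = 34/3, q_I = 220/3.
Total output Q = 254/3, so price P = 178 - 254/3 = 280/3.

93.33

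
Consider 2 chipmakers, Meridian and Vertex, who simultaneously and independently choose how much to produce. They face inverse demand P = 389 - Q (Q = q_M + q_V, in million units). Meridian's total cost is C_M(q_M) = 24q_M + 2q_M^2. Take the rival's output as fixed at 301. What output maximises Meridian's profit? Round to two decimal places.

With the rival's output fixed at 301, Meridian's profit is π_M = (389 - 301 - q_M)q_M - (24q_M + 2q_M²) = (88 - q_M)q_M - (24q_M + 2q_M²).
∂π_M/∂q_M = 64 - 6q_M = 0, so q_M = 32/3.

10.67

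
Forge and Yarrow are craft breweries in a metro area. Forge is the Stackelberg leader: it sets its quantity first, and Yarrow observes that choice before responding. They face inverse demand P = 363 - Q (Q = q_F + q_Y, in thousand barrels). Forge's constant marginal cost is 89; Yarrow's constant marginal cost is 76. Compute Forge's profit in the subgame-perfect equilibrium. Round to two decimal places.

The follower Yarrow best-responds to any q_F: π_Y = (363 - Q)q_Y - 76q_Y.
Setting the follower's marginal profit to zero, 287 - q_F - 2q_Y = 0, i.e. q_Y = (287 - q_F)/2.
Forge substitutes q_Y(q_F) into its own profit: π_F = q_F(363 - q_F - (287 - q_F)/2) - 89q_F = (439/2 - (1/2)q_F)q_F - 89q_F.
Leader FOC: 261/2 - q_F = 0, so q_F = 261/2.
Then q_Y = (287 - 261/2)/2 = 313/4.
Price P = 363 - 835/4 = 617/4.
Forge's profit: (617/4 - 89)·(261/2) = 8515.1250.

8515.13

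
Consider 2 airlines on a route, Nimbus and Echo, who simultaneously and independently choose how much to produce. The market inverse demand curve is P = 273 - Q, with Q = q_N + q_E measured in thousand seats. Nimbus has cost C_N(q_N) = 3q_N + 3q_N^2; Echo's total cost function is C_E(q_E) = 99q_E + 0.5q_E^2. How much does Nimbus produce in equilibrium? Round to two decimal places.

Nimbus's profit: π_N = (273 - Q)q_N - (3q_N + 3q_N²). Setting ∂π_N/∂q_N = 0: 270 - 8q_N - (q_E) = 0.
Echo's profit: π_E = (273 - Q)q_E - (99q_E + (1/2)q_E²). Setting ∂π_E/∂q_E = 0: 174 - 3q_E - (q_N) = 0.
Best responses: q_N = (270 - q_E)/8, q_E = (174 - q_N)/3.
Solving the pair: q_N = 636/23, q_E = 1122/23.

27.65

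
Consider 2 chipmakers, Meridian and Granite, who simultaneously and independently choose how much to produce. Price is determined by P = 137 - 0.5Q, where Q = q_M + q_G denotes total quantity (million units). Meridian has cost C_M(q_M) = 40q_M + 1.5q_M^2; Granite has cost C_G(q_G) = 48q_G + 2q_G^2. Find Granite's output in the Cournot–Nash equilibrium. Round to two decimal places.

15.57

Meridian's profit: π_M = (137 - 0.5Q)q_M - (40q_M + (3/2)q_M²). Setting ∂π_M/∂q_M = 0: 97 - 4q_M - (1/2)(q_G) = 0.
Granite's first-order condition: 89 - 5q_G - (1/2)(q_M) = 0.
Rearranging gives the reaction functions q_M = (97 - (1/2)q_G)/4 and q_G = (89 - (1/2)q_M)/5.
Solving the pair: q_M = 1762/79, q_G = 1230/79.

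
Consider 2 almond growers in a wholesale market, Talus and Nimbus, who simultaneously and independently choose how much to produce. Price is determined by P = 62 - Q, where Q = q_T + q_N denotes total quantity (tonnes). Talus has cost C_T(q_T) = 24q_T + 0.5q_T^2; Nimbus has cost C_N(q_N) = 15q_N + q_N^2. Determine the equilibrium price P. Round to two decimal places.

43.09

Talus's profit: π_T = (62 - Q)q_T - (24q_T + (1/2)q_T²). Setting ∂π_T/∂q_T = 0: 38 - 3q_T - (q_N) = 0.
Nimbus's profit: π_N = (62 - Q)q_N - (15q_N + q_N²). Setting ∂π_N/∂q_N = 0: 47 - 4q_N - (q_T) = 0.
Best responses: q_T = (38 - q_N)/3, q_N = (47 - q_T)/4.
Solving the pair: q_T = 105/11, q_N = 103/11.
Total output Q = 208/11, so price P = 62 - 208/11 = 474/11.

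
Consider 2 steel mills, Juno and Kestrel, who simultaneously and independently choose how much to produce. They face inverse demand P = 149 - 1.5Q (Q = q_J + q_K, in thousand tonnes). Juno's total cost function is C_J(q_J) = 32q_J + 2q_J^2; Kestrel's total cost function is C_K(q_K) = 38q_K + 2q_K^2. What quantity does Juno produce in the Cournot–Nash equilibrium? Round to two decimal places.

Juno's profit: π_J = (149 - 1.5Q)q_J - (32q_J + 2q_J²). Setting ∂π_J/∂q_J = 0: 117 - 7q_J - (3/2)(q_K) = 0.
Kestrel's first-order condition: 111 - 7q_K - (3/2)(q_J) = 0.
So q_J = (117 - (3/2)q_K)/7 and q_K = (111 - (3/2)q_J)/7.
Solving the pair: q_J = 13.9572, q_K = 12.8663.

13.96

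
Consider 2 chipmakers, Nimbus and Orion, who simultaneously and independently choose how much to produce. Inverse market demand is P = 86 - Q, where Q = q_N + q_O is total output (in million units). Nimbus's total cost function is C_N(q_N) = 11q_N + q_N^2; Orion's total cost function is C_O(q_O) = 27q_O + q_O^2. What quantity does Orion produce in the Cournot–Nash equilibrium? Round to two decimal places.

Nimbus's profit: π_N = (86 - Q)q_N - (11q_N + q_N²). Setting ∂π_N/∂q_N = 0: 75 - 4q_N - (q_O) = 0.
Orion's profit: π_O = (86 - Q)q_O - (27q_O + q_O²). Setting ∂π_O/∂q_O = 0: 59 - 4q_O - (q_N) = 0.
Rearranging gives the reaction functions q_N = (75 - q_O)/4 and q_O = (59 - q_N)/4.
Substituting one into the other gives q_N = 241/15 and q_O = 161/15.

10.73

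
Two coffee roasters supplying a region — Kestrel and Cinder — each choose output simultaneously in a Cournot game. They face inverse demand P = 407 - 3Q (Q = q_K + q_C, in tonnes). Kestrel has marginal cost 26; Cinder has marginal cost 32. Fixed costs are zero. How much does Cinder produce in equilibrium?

41

Kestrel's profit: π_K = (407 - 3Q)q_K - (26q_K). Setting ∂π_K/∂q_K = 0: 381 - 6q_K - 3(q_C) = 0.
Cinder's profit: π_C = (407 - 3Q)q_C - (32q_C). Setting ∂π_C/∂q_C = 0: 375 - 6q_C - 3(q_K) = 0.
Best responses: q_K = (381 - 3q_C)/6, q_C = (375 - 3q_K)/6.
Substituting one into the other gives q_K = 43 and q_C = 41.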